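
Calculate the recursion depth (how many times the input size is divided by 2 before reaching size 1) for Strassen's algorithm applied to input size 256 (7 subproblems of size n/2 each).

For divide and conquer with division factor 2:

Problem sizes at each level:
Level 0: 256
Level 1: 128
Level 2: 64
Level 3: 32
Level 4: 16
Level 5: 8
Level 6: 4
Level 7: 2
Level 8: 1

The root is level 0 and the size-1 base case is level 8 (the tree spans levels 0 through 8, i.e. 9 levels counting the root), so the depth is the number of divisions: log_2(256) = 8

The recursion tree depth is log_2(256) = 8. At each level, the problem size is divided by 2, so it takes 8 divisions to reduce to a base case of size 1. The algorithm makes 7 recursive calls at each level.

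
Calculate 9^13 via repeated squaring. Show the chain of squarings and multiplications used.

Computing 9^13 by squaring (build up from 9^1; each line after the first costs one multiplication):

9^1 = 9
9^2 = (9^1)^2 = 9^2 = 81
9^3 = 9 * 9^2 = 9 * 81 = 729
9^6 = (9^3)^2 = 729^2 = 531441
9^12 = (9^6)^2 = 531441^2 = 282429536481
9^13 = 9 * 9^12 = 9 * 282429536481 = 2541865828329

Result: 2541865828329
Multiplications needed: 5 (5 lines after 9^1)

9^13 = 2541865828329. Using exponentiation by squaring, this requires 5 multiplications. The key idea: if the exponent is even, square the half-power; if odd, multiply by the base once.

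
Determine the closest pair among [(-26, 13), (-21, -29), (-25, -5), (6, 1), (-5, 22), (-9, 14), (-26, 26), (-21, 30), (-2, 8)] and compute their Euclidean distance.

Computing all pairwise distances among 9 points:

d((-26, 13), (-21, -29)) = 42.2966
d((-26, 13), (-25, -5)) = 18.0278
d((-26, 13), (6, 1)) = 34.176
d((-26, 13), (-5, 22)) = 22.8473
d((-26, 13), (-9, 14)) = 17.0294
d((-26, 13), (-26, 26)) = 13.0
d((-26, 13), (-21, 30)) = 17.72
d((-26, 13), (-2, 8)) = 24.5153
d((-21, -29), (-25, -5)) = 24.3311
d((-21, -29), (6, 1)) = 40.3609
d((-21, -29), (-5, 22)) = 53.4509
d((-21, -29), (-9, 14)) = 44.643
d((-21, -29), (-26, 26)) = 55.2268
d((-21, -29), (-21, 30)) = 59.0
d((-21, -29), (-2, 8)) = 41.5933
d((-25, -5), (6, 1)) = 31.5753
d((-25, -5), (-5, 22)) = 33.6006
d((-25, -5), (-9, 14)) = 24.8395
d((-25, -5), (-26, 26)) = 31.0161
d((-25, -5), (-21, 30)) = 35.2278
d((-25, -5), (-2, 8)) = 26.4197
d((6, 1), (-5, 22)) = 23.7065
d((6, 1), (-9, 14)) = 19.8494
d((6, 1), (-26, 26)) = 40.6079
d((6, 1), (-21, 30)) = 39.6232
d((6, 1), (-2, 8)) = 10.6301
d((-5, 22), (-9, 14)) = 8.9443
d((-5, 22), (-26, 26)) = 21.3776
d((-5, 22), (-21, 30)) = 17.8885
d((-5, 22), (-2, 8)) = 14.3178
d((-9, 14), (-26, 26)) = 20.8087
d((-9, 14), (-21, 30)) = 20.0
d((-9, 14), (-2, 8)) = 9.2195
d((-26, 26), (-21, 30)) = 6.4031 <-- minimum
d((-26, 26), (-2, 8)) = 30.0
d((-21, 30), (-2, 8)) = 29.0689

Closest pair: (-26, 26) and (-21, 30) with distance 6.4031

The closest pair is (-26, 26) and (-21, 30) with Euclidean distance 6.4031. For 9 points, brute-force pairwise comparison is shown above. For large n, the divide-and-conquer algorithm (sort by x, recurse on halves, check the dividing strip) achieves O(n log n).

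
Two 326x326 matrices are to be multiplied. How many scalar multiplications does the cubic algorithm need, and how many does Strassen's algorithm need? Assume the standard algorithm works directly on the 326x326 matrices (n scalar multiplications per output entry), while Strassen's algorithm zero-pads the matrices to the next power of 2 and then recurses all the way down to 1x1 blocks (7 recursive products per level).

Matrix multiplication for 326x326 matrices:

Strassen's algorithm requires power-of-2 dimensions. Pad 326x326 to 512x512 (next power of 2).

Standard algorithm: 326^3 = 34645976 multiplications
Strassen's algorithm: 7^(log2(512)) = 7^9 = 40353607 multiplications
Difference: 34645976 - 40353607 = -5707631 (Strassen uses MORE here due to padding overhead — for small or just-over-power-of-2 n, padding can outweigh the per-level savings)

Standard: 34645976 multiplications (326^3). Strassen: 40353607 multiplications (7^9, after padding to 512x512). Strassen reduces 8 recursive multiplications to 7 at each level.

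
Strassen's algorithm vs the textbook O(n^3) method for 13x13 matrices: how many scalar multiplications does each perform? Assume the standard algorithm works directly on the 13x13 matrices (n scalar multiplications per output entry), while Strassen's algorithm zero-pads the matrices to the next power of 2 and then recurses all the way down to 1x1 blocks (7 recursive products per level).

Matrix multiplication for 13x13 matrices:

Strassen's algorithm requires power-of-2 dimensions. Pad 13x13 to 16x16 (next power of 2).

Standard algorithm: 13^3 = 2197 multiplications
Strassen's algorithm: 7^(log2(16)) = 7^4 = 2401 multiplications
Difference: 2197 - 2401 = -204 (Strassen uses MORE here due to padding overhead — for small or just-over-power-of-2 n, padding can outweigh the per-level savings)

Standard: 2197 multiplications (13^3). Strassen: 2401 multiplications (7^4, after padding to 16x16). Strassen reduces 8 recursive multiplications to 7 at each level.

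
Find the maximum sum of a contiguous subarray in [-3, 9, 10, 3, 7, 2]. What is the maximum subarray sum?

Using Kadane's algorithm on [-3, 9, 10, 3, 7, 2]:

Scanning through the array:
Position 1 (value 9): max_ending_here = 9, max_so_far = 9
Position 2 (value 10): max_ending_here = 19, max_so_far = 19
Position 3 (value 3): max_ending_here = 22, max_so_far = 22
Position 4 (value 7): max_ending_here = 29, max_so_far = 29
Position 5 (value 2): max_ending_here = 31, max_so_far = 31

Maximum subarray: [9, 10, 3, 7, 2]
Maximum sum: 31

The maximum subarray is [9, 10, 3, 7, 2] with sum 31. This subarray runs from index 1 to index 5.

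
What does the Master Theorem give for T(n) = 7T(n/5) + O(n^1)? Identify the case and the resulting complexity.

Master Theorem for T(n) = 7T(n/5) + O(n^1):

a = 7, b = 5, c = 1
log_b(a) = log_5(7) = 1.2091

Case 1: c = 1 < log_5(7) = 1.2091
T(n) = O(n^(log_5 7))

For T(n) = 7T(n/5) + O(n^1): log_5(7) = 1.2091. This is Case 1 of the Master Theorem (c < log_b(a), work dominated by leaves), giving O(n^(log_5 7)).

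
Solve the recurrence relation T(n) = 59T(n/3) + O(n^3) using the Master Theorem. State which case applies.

Master Theorem for T(n) = 59T(n/3) + O(n^3):

a = 59, b = 3, c = 3
log_b(a) = log_3(59) = 3.7115

Case 1: c = 3 < log_3(59) = 3.7115
T(n) = O(n^(log_3 59))

For T(n) = 59T(n/3) + O(n^3): log_3(59) = 3.7115. This is Case 1 of the Master Theorem (c < log_b(a), work dominated by leaves), giving O(n^(log_3 59)).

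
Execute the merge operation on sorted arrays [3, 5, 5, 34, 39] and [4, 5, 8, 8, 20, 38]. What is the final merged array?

Merging process:

Compare 3 vs 4: take 3 from left. Merged: [3]
Compare 5 vs 4: take 4 from right. Merged: [3, 4]
Compare 5 vs 5: take 5 from left. Merged: [3, 4, 5]
Compare 5 vs 5: take 5 from left. Merged: [3, 4, 5, 5]
Compare 34 vs 5: take 5 from right. Merged: [3, 4, 5, 5, 5]
Compare 34 vs 8: take 8 from right. Merged: [3, 4, 5, 5, 5, 8]
Compare 34 vs 8: take 8 from right. Merged: [3, 4, 5, 5, 5, 8, 8]
Compare 34 vs 20: take 20 from right. Merged: [3, 4, 5, 5, 5, 8, 8, 20]
Compare 34 vs 38: take 34 from left. Merged: [3, 4, 5, 5, 5, 8, 8, 20, 34]
Compare 39 vs 38: take 38 from right. Merged: [3, 4, 5, 5, 5, 8, 8, 20, 34, 38]
Append remaining from left: [39]. Merged: [3, 4, 5, 5, 5, 8, 8, 20, 34, 38, 39]

Final merged array: [3, 4, 5, 5, 5, 8, 8, 20, 34, 38, 39]
Total comparisons: 10

The merged array is [3, 4, 5, 5, 5, 8, 8, 20, 34, 38, 39], requiring 10 comparisons. The merge step runs in O(n) time where n is the total number of elements.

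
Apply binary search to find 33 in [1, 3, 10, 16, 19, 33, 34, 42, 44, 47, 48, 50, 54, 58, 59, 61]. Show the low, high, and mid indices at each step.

Binary search for 33 in [1, 3, 10, 16, 19, 33, 34, 42, 44, 47, 48, 50, 54, 58, 59, 61]:

lo=0, hi=15, mid=7, arr[mid]=42 -> 42 > 33, search left half
lo=0, hi=6, mid=3, arr[mid]=16 -> 16 < 33, search right half
lo=4, hi=6, mid=5, arr[mid]=33 -> Found target at index 5!

Binary search finds 33 at index 5 after 3 comparisons. The search repeatedly halves the search space by comparing with the middle element.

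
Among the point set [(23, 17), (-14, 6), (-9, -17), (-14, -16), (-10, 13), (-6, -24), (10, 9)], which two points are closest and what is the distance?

Computing all pairwise distances among 7 points:

d((23, 17), (-14, 6)) = 38.6005
d((23, 17), (-9, -17)) = 46.6905
d((23, 17), (-14, -16)) = 49.5782
d((23, 17), (-10, 13)) = 33.2415
d((23, 17), (-6, -24)) = 50.2195
d((23, 17), (10, 9)) = 15.2643
d((-14, 6), (-9, -17)) = 23.5372
d((-14, 6), (-14, -16)) = 22.0
d((-14, 6), (-10, 13)) = 8.0623
d((-14, 6), (-6, -24)) = 31.0483
d((-14, 6), (10, 9)) = 24.1868
d((-9, -17), (-14, -16)) = 5.099 <-- minimum
d((-9, -17), (-10, 13)) = 30.0167
d((-9, -17), (-6, -24)) = 7.6158
d((-9, -17), (10, 9)) = 32.2025
d((-14, -16), (-10, 13)) = 29.2746
d((-14, -16), (-6, -24)) = 11.3137
d((-14, -16), (10, 9)) = 34.6554
d((-10, 13), (-6, -24)) = 37.2156
d((-10, 13), (10, 9)) = 20.3961
d((-6, -24), (10, 9)) = 36.6742

Closest pair: (-9, -17) and (-14, -16) with distance 5.099

The closest pair is (-9, -17) and (-14, -16) with Euclidean distance 5.099. For 7 points, brute-force pairwise comparison is shown above. For large n, the divide-and-conquer algorithm (sort by x, recurse on halves, check the dividing strip) achieves O(n log n).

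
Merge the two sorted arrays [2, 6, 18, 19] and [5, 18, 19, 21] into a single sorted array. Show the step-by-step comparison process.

Merging process:

Compare 2 vs 5: take 2 from left. Merged: [2]
Compare 6 vs 5: take 5 from right. Merged: [2, 5]
Compare 6 vs 18: take 6 from left. Merged: [2, 5, 6]
Compare 18 vs 18: take 18 from left. Merged: [2, 5, 6, 18]
Compare 19 vs 18: take 18 from right. Merged: [2, 5, 6, 18, 18]
Compare 19 vs 19: take 19 from left. Merged: [2, 5, 6, 18, 18, 19]
Append remaining from right: [19, 21]. Merged: [2, 5, 6, 18, 18, 19, 19, 21]

Final merged array: [2, 5, 6, 18, 18, 19, 19, 21]
Total comparisons: 6

The merged array is [2, 5, 6, 18, 18, 19, 19, 21], requiring 6 comparisons. The merge step runs in O(n) time where n is the total number of elements.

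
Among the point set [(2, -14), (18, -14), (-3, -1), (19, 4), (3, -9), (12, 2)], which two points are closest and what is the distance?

Computing all pairwise distances among 6 points:

d((2, -14), (18, -14)) = 16.0
d((2, -14), (-3, -1)) = 13.9284
d((2, -14), (19, 4)) = 24.7588
d((2, -14), (3, -9)) = 5.099 <-- minimum
d((2, -14), (12, 2)) = 18.868
d((18, -14), (-3, -1)) = 24.6982
d((18, -14), (19, 4)) = 18.0278
d((18, -14), (3, -9)) = 15.8114
d((18, -14), (12, 2)) = 17.088
d((-3, -1), (19, 4)) = 22.561
d((-3, -1), (3, -9)) = 10.0
d((-3, -1), (12, 2)) = 15.2971
d((19, 4), (3, -9)) = 20.6155
d((19, 4), (12, 2)) = 7.2801
d((3, -9), (12, 2)) = 14.2127

Closest pair: (2, -14) and (3, -9) with distance 5.099

The closest pair is (2, -14) and (3, -9) with Euclidean distance 5.099. For 6 points, brute-force pairwise comparison is shown above. For large n, the divide-and-conquer algorithm (sort by x, recurse on halves, check the dividing strip) achieves O(n log n).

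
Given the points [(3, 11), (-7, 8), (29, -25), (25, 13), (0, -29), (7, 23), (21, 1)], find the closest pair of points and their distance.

Computing all pairwise distances among 7 points:

d((3, 11), (-7, 8)) = 10.4403 <-- minimum
d((3, 11), (29, -25)) = 44.4072
d((3, 11), (25, 13)) = 22.0907
d((3, 11), (0, -29)) = 40.1123
d((3, 11), (7, 23)) = 12.6491
d((3, 11), (21, 1)) = 20.5913
d((-7, 8), (29, -25)) = 48.8365
d((-7, 8), (25, 13)) = 32.3883
d((-7, 8), (0, -29)) = 37.6563
d((-7, 8), (7, 23)) = 20.5183
d((-7, 8), (21, 1)) = 28.8617
d((29, -25), (25, 13)) = 38.2099
d((29, -25), (0, -29)) = 29.2746
d((29, -25), (7, 23)) = 52.8015
d((29, -25), (21, 1)) = 27.2029
d((25, 13), (0, -29)) = 48.8774
d((25, 13), (7, 23)) = 20.5913
d((25, 13), (21, 1)) = 12.6491
d((0, -29), (7, 23)) = 52.469
d((0, -29), (21, 1)) = 36.6197
d((7, 23), (21, 1)) = 26.0768

Closest pair: (3, 11) and (-7, 8) with distance 10.4403

The closest pair is (3, 11) and (-7, 8) with Euclidean distance 10.4403. For 7 points, brute-force pairwise comparison is shown above. For large n, the divide-and-conquer algorithm (sort by x, recurse on halves, check the dividing strip) achieves O(n log n).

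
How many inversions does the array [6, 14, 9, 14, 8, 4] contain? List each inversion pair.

Finding inversions in [6, 14, 9, 14, 8, 4]:

(0, 5): arr[0]=6 > arr[5]=4
(1, 2): arr[1]=14 > arr[2]=9
(1, 4): arr[1]=14 > arr[4]=8
(1, 5): arr[1]=14 > arr[5]=4
(2, 4): arr[2]=9 > arr[4]=8
(2, 5): arr[2]=9 > arr[5]=4
(3, 4): arr[3]=14 > arr[4]=8
(3, 5): arr[3]=14 > arr[5]=4
(4, 5): arr[4]=8 > arr[5]=4

Total inversions: 9

The array has 9 inversion(s): (0,5), (1,2), (1,4), (1,5), (2,4), (2,5), (3,4), (3,5), (4,5). Each pair (i,j) satisfies i < j and arr[i] > arr[j].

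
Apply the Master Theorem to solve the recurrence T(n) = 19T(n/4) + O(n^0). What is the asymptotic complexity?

Master Theorem for T(n) = 19T(n/4) + O(n^0):

a = 19, b = 4, c = 0
log_b(a) = log_4(19) = 2.1240

Case 1: c = 0 < log_4(19) = 2.1240
T(n) = O(n^(log_4 19))

For T(n) = 19T(n/4) + O(n^0): log_4(19) = 2.1240. This is Case 1 of the Master Theorem (c < log_b(a), work dominated by leaves), giving O(n^(log_4 19)).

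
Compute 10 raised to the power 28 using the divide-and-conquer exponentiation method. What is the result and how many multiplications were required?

Computing 10^28 by squaring (build up from 10^1; each line after the first costs one multiplication):

10^1 = 10
10^2 = (10^1)^2 = 10^2 = 100
10^3 = 10 * 10^2 = 10 * 100 = 1000
10^6 = (10^3)^2 = 1000^2 = 1000000
10^7 = 10 * 10^6 = 10 * 1000000 = 10000000
10^14 = (10^7)^2 = 10000000^2 = 100000000000000
10^28 = (10^14)^2 = 100000000000000^2 = 10000000000000000000000000000

Result: 10000000000000000000000000000
Multiplications needed: 6 (6 lines after 10^1)

10^28 = 10000000000000000000000000000. Using exponentiation by squaring, this requires 6 multiplications. The key idea: if the exponent is even, square the half-power; if odd, multiply by the base once.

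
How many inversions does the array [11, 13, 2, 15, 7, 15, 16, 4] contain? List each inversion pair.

Finding inversions in [11, 13, 2, 15, 7, 15, 16, 4]:

(0, 2): arr[0]=11 > arr[2]=2
(0, 4): arr[0]=11 > arr[4]=7
(0, 7): arr[0]=11 > arr[7]=4
(1, 2): arr[1]=13 > arr[2]=2
(1, 4): arr[1]=13 > arr[4]=7
(1, 7): arr[1]=13 > arr[7]=4
(3, 4): arr[3]=15 > arr[4]=7
(3, 7): arr[3]=15 > arr[7]=4
(4, 7): arr[4]=7 > arr[7]=4
(5, 7): arr[5]=15 > arr[7]=4
(6, 7): arr[6]=16 > arr[7]=4

Total inversions: 11

The array has 11 inversion(s): (0,2), (0,4), (0,7), (1,2), (1,4), (1,7), (3,4), (3,7), (4,7), (5,7), (6,7). Each pair (i,j) satisfies i < j and arr[i] > arr[j].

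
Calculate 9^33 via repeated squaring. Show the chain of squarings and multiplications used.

Computing 9^33 by squaring (build up from 9^1; each line after the first costs one multiplication):

9^1 = 9
9^2 = (9^1)^2 = 9^2 = 81
9^4 = (9^2)^2 = 81^2 = 6561
9^8 = (9^4)^2 = 6561^2 = 43046721
9^16 = (9^8)^2 = 43046721^2 = 1853020188851841
9^32 = (9^16)^2 = 1853020188851841^2 = 3433683820292512484657849089281
9^33 = 9 * 9^32 = 9 * 3433683820292512484657849089281 = 30903154382632612361920641803529

Result: 30903154382632612361920641803529
Multiplications needed: 6 (6 lines after 9^1)

9^33 = 30903154382632612361920641803529. Using exponentiation by squaring, this requires 6 multiplications. The key idea: if the exponent is even, square the half-power; if odd, multiply by the base once.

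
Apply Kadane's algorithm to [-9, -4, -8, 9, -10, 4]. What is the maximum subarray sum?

Using Kadane's algorithm on [-9, -4, -8, 9, -10, 4]:

Scanning through the array:
Position 1 (value -4): max_ending_here = -4, max_so_far = -4
Position 2 (value -8): max_ending_here = -8, max_so_far = -4
Position 3 (value 9): max_ending_here = 9, max_so_far = 9
Position 4 (value -10): max_ending_here = -1, max_so_far = 9
Position 5 (value 4): max_ending_here = 4, max_so_far = 9

Maximum subarray: [9]
Maximum sum: 9

The maximum subarray is [9] with sum 9. This subarray runs from index 3 to index 3.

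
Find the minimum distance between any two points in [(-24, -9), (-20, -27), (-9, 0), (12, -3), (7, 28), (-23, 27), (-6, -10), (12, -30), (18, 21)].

Computing all pairwise distances among 9 points:

d((-24, -9), (-20, -27)) = 18.4391
d((-24, -9), (-9, 0)) = 17.4929
d((-24, -9), (12, -3)) = 36.4966
d((-24, -9), (7, 28)) = 48.2701
d((-24, -9), (-23, 27)) = 36.0139
d((-24, -9), (-6, -10)) = 18.0278
d((-24, -9), (12, -30)) = 41.6773
d((-24, -9), (18, 21)) = 51.614
d((-20, -27), (-9, 0)) = 29.1548
d((-20, -27), (12, -3)) = 40.0
d((-20, -27), (7, 28)) = 61.2699
d((-20, -27), (-23, 27)) = 54.0833
d((-20, -27), (-6, -10)) = 22.0227
d((-20, -27), (12, -30)) = 32.1403
d((-20, -27), (18, 21)) = 61.2209
d((-9, 0), (12, -3)) = 21.2132
d((-9, 0), (7, 28)) = 32.249
d((-9, 0), (-23, 27)) = 30.4138
d((-9, 0), (-6, -10)) = 10.4403 <-- minimum
d((-9, 0), (12, -30)) = 36.6197
d((-9, 0), (18, 21)) = 34.2053
d((12, -3), (7, 28)) = 31.4006
d((12, -3), (-23, 27)) = 46.0977
d((12, -3), (-6, -10)) = 19.3132
d((12, -3), (12, -30)) = 27.0
d((12, -3), (18, 21)) = 24.7386
d((7, 28), (-23, 27)) = 30.0167
d((7, 28), (-6, -10)) = 40.1622
d((7, 28), (12, -30)) = 58.2151
d((7, 28), (18, 21)) = 13.0384
d((-23, 27), (-6, -10)) = 40.7185
d((-23, 27), (12, -30)) = 66.888
d((-23, 27), (18, 21)) = 41.4367
d((-6, -10), (12, -30)) = 26.9072
d((-6, -10), (18, 21)) = 39.2046
d((12, -30), (18, 21)) = 51.3517

Closest pair: (-9, 0) and (-6, -10) with distance 10.4403

The closest pair is (-9, 0) and (-6, -10) with Euclidean distance 10.4403. For 9 points, brute-force pairwise comparison is shown above. For large n, the divide-and-conquer algorithm (sort by x, recurse on halves, check the dividing strip) achieves O(n log n).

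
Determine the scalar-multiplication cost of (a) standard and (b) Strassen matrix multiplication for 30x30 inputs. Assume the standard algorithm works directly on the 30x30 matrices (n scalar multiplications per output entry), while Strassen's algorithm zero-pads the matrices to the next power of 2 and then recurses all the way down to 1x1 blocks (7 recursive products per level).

Matrix multiplication for 30x30 matrices:

Strassen's algorithm requires power-of-2 dimensions. Pad 30x30 to 32x32 (next power of 2).

Standard algorithm: 30^3 = 27000 multiplications
Strassen's algorithm: 7^(log2(32)) = 7^5 = 16807 multiplications
Savings: 27000 - 16807 = 10193 multiplications

Standard: 27000 multiplications (30^3). Strassen: 16807 multiplications (7^5, after padding to 32x32). Strassen reduces 8 recursive multiplications to 7 at each level.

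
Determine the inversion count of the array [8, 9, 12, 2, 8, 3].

Finding inversions in [8, 9, 12, 2, 8, 3]:

(0, 3): arr[0]=8 > arr[3]=2
(0, 5): arr[0]=8 > arr[5]=3
(1, 3): arr[1]=9 > arr[3]=2
(1, 4): arr[1]=9 > arr[4]=8
(1, 5): arr[1]=9 > arr[5]=3
(2, 3): arr[2]=12 > arr[3]=2
(2, 4): arr[2]=12 > arr[4]=8
(2, 5): arr[2]=12 > arr[5]=3
(4, 5): arr[4]=8 > arr[5]=3

Total inversions: 9

The array has 9 inversion(s): (0,3), (0,5), (1,3), (1,4), (1,5), (2,3), (2,4), (2,5), (4,5). Each pair (i,j) satisfies i < j and arr[i] > arr[j].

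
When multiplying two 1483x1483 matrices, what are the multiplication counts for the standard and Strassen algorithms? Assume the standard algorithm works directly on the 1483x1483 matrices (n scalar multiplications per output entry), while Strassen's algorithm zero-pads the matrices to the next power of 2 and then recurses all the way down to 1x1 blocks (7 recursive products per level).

Matrix multiplication for 1483x1483 matrices:

Strassen's algorithm requires power-of-2 dimensions. Pad 1483x1483 to 2048x2048 (next power of 2).

Standard algorithm: 1483^3 = 3261545587 multiplications
Strassen's algorithm: 7^(log2(2048)) = 7^11 = 1977326743 multiplications
Savings: 3261545587 - 1977326743 = 1284218844 multiplications

Standard: 3261545587 multiplications (1483^3). Strassen: 1977326743 multiplications (7^11, after padding to 2048x2048). Strassen reduces 8 recursive multiplications to 7 at each level.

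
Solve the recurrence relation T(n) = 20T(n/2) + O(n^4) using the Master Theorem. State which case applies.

Master Theorem for T(n) = 20T(n/2) + O(n^4):

a = 20, b = 2, c = 4
log_b(a) = log_2(20) = 4.3219

Case 1: c = 4 < log_2(20) = 4.3219
T(n) = O(n^(log_2 20))

For T(n) = 20T(n/2) + O(n^4): log_2(20) = 4.3219. This is Case 1 of the Master Theorem (c < log_b(a), work dominated by leaves), giving O(n^(log_2 20)).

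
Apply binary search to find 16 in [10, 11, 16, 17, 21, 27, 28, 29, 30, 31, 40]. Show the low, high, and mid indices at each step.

Binary search for 16 in [10, 11, 16, 17, 21, 27, 28, 29, 30, 31, 40]:

lo=0, hi=10, mid=5, arr[mid]=27 -> 27 > 16, search left half
lo=0, hi=4, mid=2, arr[mid]=16 -> Found target at index 2!

Binary search finds 16 at index 2 after 2 comparisons. The search repeatedly halves the search space by comparing with the middle element.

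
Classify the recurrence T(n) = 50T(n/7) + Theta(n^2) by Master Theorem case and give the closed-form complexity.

Master Theorem for T(n) = 50T(n/7) + O(n^2):

a = 50, b = 7, c = 2
log_b(a) = log_7(50) = 2.0104

Case 1: c = 2 < log_7(50) = 2.0104
T(n) = O(n^(log_7 50))

For T(n) = 50T(n/7) + O(n^2): log_7(50) = 2.0104. This is Case 1 of the Master Theorem (c < log_b(a), work dominated by leaves), giving O(n^(log_7 50)).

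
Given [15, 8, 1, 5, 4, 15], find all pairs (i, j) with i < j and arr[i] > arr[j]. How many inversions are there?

Finding inversions in [15, 8, 1, 5, 4, 15]:

(0, 1): arr[0]=15 > arr[1]=8
(0, 2): arr[0]=15 > arr[2]=1
(0, 3): arr[0]=15 > arr[3]=5
(0, 4): arr[0]=15 > arr[4]=4
(1, 2): arr[1]=8 > arr[2]=1
(1, 3): arr[1]=8 > arr[3]=5
(1, 4): arr[1]=8 > arr[4]=4
(3, 4): arr[3]=5 > arr[4]=4

Total inversions: 8

The array has 8 inversion(s): (0,1), (0,2), (0,3), (0,4), (1,2), (1,3), (1,4), (3,4). Each pair (i,j) satisfies i < j and arr[i] > arr[j].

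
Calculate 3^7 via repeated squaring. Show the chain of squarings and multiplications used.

Computing 3^7 by squaring (build up from 3^1; each line after the first costs one multiplication):

3^1 = 3
3^2 = (3^1)^2 = 3^2 = 9
3^3 = 3 * 3^2 = 3 * 9 = 27
3^6 = (3^3)^2 = 27^2 = 729
3^7 = 3 * 3^6 = 3 * 729 = 2187

Result: 2187
Multiplications needed: 4 (4 lines after 3^1)

3^7 = 2187. Using exponentiation by squaring, this requires 4 multiplications. The key idea: if the exponent is even, square the half-power; if odd, multiply by the base once.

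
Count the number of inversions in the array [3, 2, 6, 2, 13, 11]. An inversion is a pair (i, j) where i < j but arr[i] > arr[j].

Finding inversions in [3, 2, 6, 2, 13, 11]:

(0, 1): arr[0]=3 > arr[1]=2
(0, 3): arr[0]=3 > arr[3]=2
(2, 3): arr[2]=6 > arr[3]=2
(4, 5): arr[4]=13 > arr[5]=11

Total inversions: 4

The array has 4 inversion(s): (0,1), (0,3), (2,3), (4,5). Each pair (i,j) satisfies i < j and arr[i] > arr[j].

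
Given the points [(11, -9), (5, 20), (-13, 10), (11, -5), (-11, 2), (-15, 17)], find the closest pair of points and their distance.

Computing all pairwise distances among 6 points:

d((11, -9), (5, 20)) = 29.6142
d((11, -9), (-13, 10)) = 30.6105
d((11, -9), (11, -5)) = 4.0 <-- minimum
d((11, -9), (-11, 2)) = 24.5967
d((11, -9), (-15, 17)) = 36.7696
d((5, 20), (-13, 10)) = 20.5913
d((5, 20), (11, -5)) = 25.7099
d((5, 20), (-11, 2)) = 24.0832
d((5, 20), (-15, 17)) = 20.2237
d((-13, 10), (11, -5)) = 28.3019
d((-13, 10), (-11, 2)) = 8.2462
d((-13, 10), (-15, 17)) = 7.2801
d((11, -5), (-11, 2)) = 23.0868
d((11, -5), (-15, 17)) = 34.0588
d((-11, 2), (-15, 17)) = 15.5242

Closest pair: (11, -9) and (11, -5) with distance 4.0

The closest pair is (11, -9) and (11, -5) with Euclidean distance 4.0. For 6 points, brute-force pairwise comparison is shown above. For large n, the divide-and-conquer algorithm (sort by x, recurse on halves, check the dividing strip) achieves O(n log n).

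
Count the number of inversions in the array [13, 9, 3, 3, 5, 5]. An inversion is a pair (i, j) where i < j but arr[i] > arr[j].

Finding inversions in [13, 9, 3, 3, 5, 5]:

(0, 1): arr[0]=13 > arr[1]=9
(0, 2): arr[0]=13 > arr[2]=3
(0, 3): arr[0]=13 > arr[3]=3
(0, 4): arr[0]=13 > arr[4]=5
(0, 5): arr[0]=13 > arr[5]=5
(1, 2): arr[1]=9 > arr[2]=3
(1, 3): arr[1]=9 > arr[3]=3
(1, 4): arr[1]=9 > arr[4]=5
(1, 5): arr[1]=9 > arr[5]=5

Total inversions: 9

The array has 9 inversion(s): (0,1), (0,2), (0,3), (0,4), (0,5), (1,2), (1,3), (1,4), (1,5). Each pair (i,j) satisfies i < j and arr[i] > arr[j].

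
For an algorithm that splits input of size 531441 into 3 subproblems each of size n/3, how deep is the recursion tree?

For divide and conquer with division factor 3:

Problem sizes at each level:
Level 0: 531441
Level 1: 177147
Level 2: 59049
Level 3: 19683
Level 4: 6561
Level 5: 2187
Level 6: 729
Level 7: 243
Level 8: 81
Level 9: 27
Level 10: 9
Level 11: 3
Level 12: 1

The root is level 0 and the size-1 base case is level 12 (the tree spans levels 0 through 12, i.e. 13 levels counting the root), so the depth is the number of divisions: log_3(531441) = 12

The recursion tree depth is log_3(531441) = 12. At each level, the problem size is divided by 3, so it takes 12 divisions to reduce to a base case of size 1. The algorithm makes 3 recursive calls at each level.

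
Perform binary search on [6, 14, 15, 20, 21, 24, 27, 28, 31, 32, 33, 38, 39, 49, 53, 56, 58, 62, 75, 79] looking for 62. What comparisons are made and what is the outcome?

Binary search for 62 in [6, 14, 15, 20, 21, 24, 27, 28, 31, 32, 33, 38, 39, 49, 53, 56, 58, 62, 75, 79]:

lo=0, hi=19, mid=9, arr[mid]=32 -> 32 < 62, search right half
lo=10, hi=19, mid=14, arr[mid]=53 -> 53 < 62, search right half
lo=15, hi=19, mid=17, arr[mid]=62 -> Found target at index 17!

Binary search finds 62 at index 17 after 3 comparisons. The search repeatedly halves the search space by comparing with the middle element.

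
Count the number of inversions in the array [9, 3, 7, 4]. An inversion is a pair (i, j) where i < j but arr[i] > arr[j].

Finding inversions in [9, 3, 7, 4]:

(0, 1): arr[0]=9 > arr[1]=3
(0, 2): arr[0]=9 > arr[2]=7
(0, 3): arr[0]=9 > arr[3]=4
(2, 3): arr[2]=7 > arr[3]=4

Total inversions: 4

The array has 4 inversion(s): (0,1), (0,2), (0,3), (2,3). Each pair (i,j) satisfies i < j and arr[i] > arr[j].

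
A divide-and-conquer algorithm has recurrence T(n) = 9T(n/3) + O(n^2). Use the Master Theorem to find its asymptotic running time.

Master Theorem for T(n) = 9T(n/3) + O(n^2):

a = 9, b = 3, c = 2
log_b(a) = log_3(9) = 2.0000

Case 2: c = 2 = log_3(9) = 2.0000
T(n) = O(n^2 log n) = O(n^2 log n)

For T(n) = 9T(n/3) + O(n^2): log_3(9) = 2.0000. This is Case 2 of the Master Theorem (c = log_b(a), equal work at all levels), giving O(n^2 log n).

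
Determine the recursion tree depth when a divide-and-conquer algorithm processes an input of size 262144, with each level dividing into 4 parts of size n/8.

For divide and conquer with division factor 8:

Problem sizes at each level:
Level 0: 262144
Level 1: 32768
Level 2: 4096
Level 3: 512
Level 4: 64
Level 5: 8
Level 6: 1

The root is level 0 and the size-1 base case is level 6 (the tree spans levels 0 through 6, i.e. 7 levels counting the root), so the depth is the number of divisions: log_8(262144) = 6

The recursion tree depth is log_8(262144) = 6. At each level, the problem size is divided by 8, so it takes 6 divisions to reduce to a base case of size 1. The algorithm makes 4 recursive calls at each level.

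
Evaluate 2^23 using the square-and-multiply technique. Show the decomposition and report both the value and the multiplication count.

Computing 2^23 by squaring (build up from 2^1; each line after the first costs one multiplication):

2^1 = 2
2^2 = (2^1)^2 = 2^2 = 4
2^4 = (2^2)^2 = 4^2 = 16
2^5 = 2 * 2^4 = 2 * 16 = 32
2^10 = (2^5)^2 = 32^2 = 1024
2^11 = 2 * 2^10 = 2 * 1024 = 2048
2^22 = (2^11)^2 = 2048^2 = 4194304
2^23 = 2 * 2^22 = 2 * 4194304 = 8388608

Result: 8388608
Multiplications needed: 7 (7 lines after 2^1)

2^23 = 8388608. Using exponentiation by squaring, this requires 7 multiplications. The key idea: if the exponent is even, square the half-power; if odd, multiply by the base once.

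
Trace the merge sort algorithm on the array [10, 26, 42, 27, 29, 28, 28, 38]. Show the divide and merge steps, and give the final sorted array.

Merge sort trace:

Split: [10, 26, 42, 27, 29, 28, 28, 38] -> [10, 26, 42, 27] and [29, 28, 28, 38]
  Split: [10, 26, 42, 27] -> [10, 26] and [42, 27]
    Split: [10, 26] -> [10] and [26]
    Merge: [10] + [26] -> [10, 26]
    Split: [42, 27] -> [42] and [27]
    Merge: [42] + [27] -> [27, 42]
  Merge: [10, 26] + [27, 42] -> [10, 26, 27, 42]
  Split: [29, 28, 28, 38] -> [29, 28] and [28, 38]
    Split: [29, 28] -> [29] and [28]
    Merge: [29] + [28] -> [28, 29]
    Split: [28, 38] -> [28] and [38]
    Merge: [28] + [38] -> [28, 38]
  Merge: [28, 29] + [28, 38] -> [28, 28, 29, 38]
Merge: [10, 26, 27, 42] + [28, 28, 29, 38] -> [10, 26, 27, 28, 28, 29, 38, 42]

Final sorted array: [10, 26, 27, 28, 28, 29, 38, 42]

The merge sort proceeds by recursively splitting the array and merging sorted halves.
After all merges, the sorted array is [10, 26, 27, 28, 28, 29, 38, 42].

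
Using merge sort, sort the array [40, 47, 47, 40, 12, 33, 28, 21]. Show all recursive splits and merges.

Merge sort trace:

Split: [40, 47, 47, 40, 12, 33, 28, 21] -> [40, 47, 47, 40] and [12, 33, 28, 21]
  Split: [40, 47, 47, 40] -> [40, 47] and [47, 40]
    Split: [40, 47] -> [40] and [47]
    Merge: [40] + [47] -> [40, 47]
    Split: [47, 40] -> [47] and [40]
    Merge: [47] + [40] -> [40, 47]
  Merge: [40, 47] + [40, 47] -> [40, 40, 47, 47]
  Split: [12, 33, 28, 21] -> [12, 33] and [28, 21]
    Split: [12, 33] -> [12] and [33]
    Merge: [12] + [33] -> [12, 33]
    Split: [28, 21] -> [28] and [21]
    Merge: [28] + [21] -> [21, 28]
  Merge: [12, 33] + [21, 28] -> [12, 21, 28, 33]
Merge: [40, 40, 47, 47] + [12, 21, 28, 33] -> [12, 21, 28, 33, 40, 40, 47, 47]

Final sorted array: [12, 21, 28, 33, 40, 40, 47, 47]

The merge sort proceeds by recursively splitting the array and merging sorted halves.
After all merges, the sorted array is [12, 21, 28, 33, 40, 40, 47, 47].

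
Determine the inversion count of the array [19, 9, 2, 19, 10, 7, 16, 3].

Finding inversions in [19, 9, 2, 19, 10, 7, 16, 3]:

(0, 1): arr[0]=19 > arr[1]=9
(0, 2): arr[0]=19 > arr[2]=2
(0, 4): arr[0]=19 > arr[4]=10
(0, 5): arr[0]=19 > arr[5]=7
(0, 6): arr[0]=19 > arr[6]=16
(0, 7): arr[0]=19 > arr[7]=3
(1, 2): arr[1]=9 > arr[2]=2
(1, 5): arr[1]=9 > arr[5]=7
(1, 7): arr[1]=9 > arr[7]=3
(3, 4): arr[3]=19 > arr[4]=10
(3, 5): arr[3]=19 > arr[5]=7
(3, 6): arr[3]=19 > arr[6]=16
(3, 7): arr[3]=19 > arr[7]=3
(4, 5): arr[4]=10 > arr[5]=7
(4, 7): arr[4]=10 > arr[7]=3
(5, 7): arr[5]=7 > arr[7]=3
(6, 7): arr[6]=16 > arr[7]=3

Total inversions: 17

The array has 17 inversion(s): (0,1), (0,2), (0,4), (0,5), (0,6), (0,7), (1,2), (1,5), (1,7), (3,4), (3,5), (3,6), (3,7), (4,5), (4,7), (5,7), (6,7). Each pair (i,j) satisfies i < j and arr[i] > arr[j].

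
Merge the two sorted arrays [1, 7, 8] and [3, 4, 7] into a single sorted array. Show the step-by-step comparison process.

Merging process:

Compare 1 vs 3: take 1 from left. Merged: [1]
Compare 7 vs 3: take 3 from right. Merged: [1, 3]
Compare 7 vs 4: take 4 from right. Merged: [1, 3, 4]
Compare 7 vs 7: take 7 from left. Merged: [1, 3, 4, 7]
Compare 8 vs 7: take 7 from right. Merged: [1, 3, 4, 7, 7]
Append remaining from left: [8]. Merged: [1, 3, 4, 7, 7, 8]

Final merged array: [1, 3, 4, 7, 7, 8]
Total comparisons: 5

The merged array is [1, 3, 4, 7, 7, 8], requiring 5 comparisons. The merge step runs in O(n) time where n is the total number of elements.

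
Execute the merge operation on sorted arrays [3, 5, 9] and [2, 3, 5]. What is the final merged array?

Merging process:

Compare 3 vs 2: take 2 from right. Merged: [2]
Compare 3 vs 3: take 3 from left. Merged: [2, 3]
Compare 5 vs 3: take 3 from right. Merged: [2, 3, 3]
Compare 5 vs 5: take 5 from left. Merged: [2, 3, 3, 5]
Compare 9 vs 5: take 5 from right. Merged: [2, 3, 3, 5, 5]
Append remaining from left: [9]. Merged: [2, 3, 3, 5, 5, 9]

Final merged array: [2, 3, 3, 5, 5, 9]
Total comparisons: 5

The merged array is [2, 3, 3, 5, 5, 9], requiring 5 comparisons. The merge step runs in O(n) time where n is the total number of elements.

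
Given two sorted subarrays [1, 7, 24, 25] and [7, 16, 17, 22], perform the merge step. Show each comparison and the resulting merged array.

Merging process:

Compare 1 vs 7: take 1 from left. Merged: [1]
Compare 7 vs 7: take 7 from left. Merged: [1, 7]
Compare 24 vs 7: take 7 from right. Merged: [1, 7, 7]
Compare 24 vs 16: take 16 from right. Merged: [1, 7, 7, 16]
Compare 24 vs 17: take 17 from right. Merged: [1, 7, 7, 16, 17]
Compare 24 vs 22: take 22 from right. Merged: [1, 7, 7, 16, 17, 22]
Append remaining from left: [24, 25]. Merged: [1, 7, 7, 16, 17, 22, 24, 25]

Final merged array: [1, 7, 7, 16, 17, 22, 24, 25]
Total comparisons: 6

The merged array is [1, 7, 7, 16, 17, 22, 24, 25], requiring 6 comparisons. The merge step runs in O(n) time where n is the total number of elements.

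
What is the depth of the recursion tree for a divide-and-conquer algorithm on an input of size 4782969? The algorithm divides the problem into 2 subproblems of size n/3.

For divide and conquer with division factor 3:

Problem sizes at each level:
Level 0: 4782969
Level 1: 1594323
Level 2: 531441
Level 3: 177147
Level 4: 59049
Level 5: 19683
Level 6: 6561
Level 7: 2187
Level 8: 729
Level 9: 243
Level 10: 81
Level 11: 27
Level 12: 9
Level 13: 3
Level 14: 1

The root is level 0 and the size-1 base case is level 14 (the tree spans levels 0 through 14, i.e. 15 levels counting the root), so the depth is the number of divisions: log_3(4782969) = 14

The recursion tree depth is log_3(4782969) = 14. At each level, the problem size is divided by 3, so it takes 14 divisions to reduce to a base case of size 1. The algorithm makes 2 recursive calls at each level.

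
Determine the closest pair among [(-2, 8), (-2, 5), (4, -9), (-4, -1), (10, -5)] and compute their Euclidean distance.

Computing all pairwise distances among 5 points:

d((-2, 8), (-2, 5)) = 3.0 <-- minimum
d((-2, 8), (4, -9)) = 18.0278
d((-2, 8), (-4, -1)) = 9.2195
d((-2, 8), (10, -5)) = 17.6918
d((-2, 5), (4, -9)) = 15.2315
d((-2, 5), (-4, -1)) = 6.3246
d((-2, 5), (10, -5)) = 15.6205
d((4, -9), (-4, -1)) = 11.3137
d((4, -9), (10, -5)) = 7.2111
d((-4, -1), (10, -5)) = 14.5602

Closest pair: (-2, 8) and (-2, 5) with distance 3.0

The closest pair is (-2, 8) and (-2, 5) with Euclidean distance 3.0. For 5 points, brute-force pairwise comparison is shown above. For large n, the divide-and-conquer algorithm (sort by x, recurse on halves, check the dividing strip) achieves O(n log n).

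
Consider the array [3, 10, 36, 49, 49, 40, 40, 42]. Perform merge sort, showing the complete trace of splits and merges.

Merge sort trace:

Split: [3, 10, 36, 49, 49, 40, 40, 42] -> [3, 10, 36, 49] and [49, 40, 40, 42]
  Split: [3, 10, 36, 49] -> [3, 10] and [36, 49]
    Split: [3, 10] -> [3] and [10]
    Merge: [3] + [10] -> [3, 10]
    Split: [36, 49] -> [36] and [49]
    Merge: [36] + [49] -> [36, 49]
  Merge: [3, 10] + [36, 49] -> [3, 10, 36, 49]
  Split: [49, 40, 40, 42] -> [49, 40] and [40, 42]
    Split: [49, 40] -> [49] and [40]
    Merge: [49] + [40] -> [40, 49]
    Split: [40, 42] -> [40] and [42]
    Merge: [40] + [42] -> [40, 42]
  Merge: [40, 49] + [40, 42] -> [40, 40, 42, 49]
Merge: [3, 10, 36, 49] + [40, 40, 42, 49] -> [3, 10, 36, 40, 40, 42, 49, 49]

Final sorted array: [3, 10, 36, 40, 40, 42, 49, 49]

The merge sort proceeds by recursively splitting the array and merging sorted halves.
After all merges, the sorted array is [3, 10, 36, 40, 40, 42, 49, 49].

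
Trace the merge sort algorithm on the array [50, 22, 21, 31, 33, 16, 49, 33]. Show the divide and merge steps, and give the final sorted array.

Merge sort trace:

Split: [50, 22, 21, 31, 33, 16, 49, 33] -> [50, 22, 21, 31] and [33, 16, 49, 33]
  Split: [50, 22, 21, 31] -> [50, 22] and [21, 31]
    Split: [50, 22] -> [50] and [22]
    Merge: [50] + [22] -> [22, 50]
    Split: [21, 31] -> [21] and [31]
    Merge: [21] + [31] -> [21, 31]
  Merge: [22, 50] + [21, 31] -> [21, 22, 31, 50]
  Split: [33, 16, 49, 33] -> [33, 16] and [49, 33]
    Split: [33, 16] -> [33] and [16]
    Merge: [33] + [16] -> [16, 33]
    Split: [49, 33] -> [49] and [33]
    Merge: [49] + [33] -> [33, 49]
  Merge: [16, 33] + [33, 49] -> [16, 33, 33, 49]
Merge: [21, 22, 31, 50] + [16, 33, 33, 49] -> [16, 21, 22, 31, 33, 33, 49, 50]

Final sorted array: [16, 21, 22, 31, 33, 33, 49, 50]

The merge sort proceeds by recursively splitting the array and merging sorted halves.
After all merges, the sorted array is [16, 21, 22, 31, 33, 33, 49, 50].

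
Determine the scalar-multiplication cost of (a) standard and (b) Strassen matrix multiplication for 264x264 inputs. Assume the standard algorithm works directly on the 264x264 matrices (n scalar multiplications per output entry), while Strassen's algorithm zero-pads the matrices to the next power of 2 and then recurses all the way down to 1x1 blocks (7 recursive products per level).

Matrix multiplication for 264x264 matrices:

Strassen's algorithm requires power-of-2 dimensions. Pad 264x264 to 512x512 (next power of 2).

Standard algorithm: 264^3 = 18399744 multiplications
Strassen's algorithm: 7^(log2(512)) = 7^9 = 40353607 multiplications
Difference: 18399744 - 40353607 = -21953863 (Strassen uses MORE here due to padding overhead — for small or just-over-power-of-2 n, padding can outweigh the per-level savings)

Standard: 18399744 multiplications (264^3). Strassen: 40353607 multiplications (7^9, after padding to 512x512). Strassen reduces 8 recursive multiplications to 7 at each level.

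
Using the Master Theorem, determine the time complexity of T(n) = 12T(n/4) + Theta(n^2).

Master Theorem for T(n) = 12T(n/4) + O(n^2):

a = 12, b = 4, c = 2
log_b(a) = log_4(12) = 1.7925

Case 3: c = 2 > log_4(12) = 1.7925
T(n) = O(n^2) = O(n^2)

For T(n) = 12T(n/4) + O(n^2): log_4(12) = 1.7925. This is Case 3 of the Master Theorem (c > log_b(a), work dominated by root), giving O(n^2).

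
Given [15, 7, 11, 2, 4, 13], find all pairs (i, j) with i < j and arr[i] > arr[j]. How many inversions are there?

Finding inversions in [15, 7, 11, 2, 4, 13]:

(0, 1): arr[0]=15 > arr[1]=7
(0, 2): arr[0]=15 > arr[2]=11
(0, 3): arr[0]=15 > arr[3]=2
(0, 4): arr[0]=15 > arr[4]=4
(0, 5): arr[0]=15 > arr[5]=13
(1, 3): arr[1]=7 > arr[3]=2
(1, 4): arr[1]=7 > arr[4]=4
(2, 3): arr[2]=11 > arr[3]=2
(2, 4): arr[2]=11 > arr[4]=4

Total inversions: 9

The array has 9 inversion(s): (0,1), (0,2), (0,3), (0,4), (0,5), (1,3), (1,4), (2,3), (2,4). Each pair (i,j) satisfies i < j and arr[i] > arr[j].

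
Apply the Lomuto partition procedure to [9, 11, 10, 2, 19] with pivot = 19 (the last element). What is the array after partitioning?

Lomuto partition with pivot = 19:

Initial array: [9, 11, 10, 2, 19]

arr[0]=9 <= 19: swap with position 0, array becomes [9, 11, 10, 2, 19]
arr[1]=11 <= 19: swap with position 1, array becomes [9, 11, 10, 2, 19]
arr[2]=10 <= 19: swap with position 2, array becomes [9, 11, 10, 2, 19]
arr[3]=2 <= 19: swap with position 3, array becomes [9, 11, 10, 2, 19]

Place pivot at position 4: [9, 11, 10, 2, 19]
Pivot position: 4

After partitioning with pivot 19, the array becomes [9, 11, 10, 2, 19]. The pivot is placed at index 4. All elements to the left of the pivot are <= 19, and all elements to the right are > 19.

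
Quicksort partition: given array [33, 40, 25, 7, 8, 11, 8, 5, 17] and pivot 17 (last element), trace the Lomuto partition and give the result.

Lomuto partition with pivot = 17:

Initial array: [33, 40, 25, 7, 8, 11, 8, 5, 17]

arr[0]=33 > 17: no swap
arr[1]=40 > 17: no swap
arr[2]=25 > 17: no swap
arr[3]=7 <= 17: swap with position 0, array becomes [7, 40, 25, 33, 8, 11, 8, 5, 17]
arr[4]=8 <= 17: swap with position 1, array becomes [7, 8, 25, 33, 40, 11, 8, 5, 17]
arr[5]=11 <= 17: swap with position 2, array becomes [7, 8, 11, 33, 40, 25, 8, 5, 17]
arr[6]=8 <= 17: swap with position 3, array becomes [7, 8, 11, 8, 40, 25, 33, 5, 17]
arr[7]=5 <= 17: swap with position 4, array becomes [7, 8, 11, 8, 5, 25, 33, 40, 17]

Place pivot at position 5: [7, 8, 11, 8, 5, 17, 33, 40, 25]
Pivot position: 5

After partitioning with pivot 17, the array becomes [7, 8, 11, 8, 5, 17, 33, 40, 25]. The pivot is placed at index 5. All elements to the left of the pivot are <= 17, and all elements to the right are > 17.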